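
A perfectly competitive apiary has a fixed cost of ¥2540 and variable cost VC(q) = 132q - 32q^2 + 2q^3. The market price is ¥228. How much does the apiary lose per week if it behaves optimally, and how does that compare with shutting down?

Profit = -¥236 at q = 12

AVC = 132 - 32q + 2q^2 has its minimum ¥4 at q = 8; price ¥228 clears that bar, so the firm operates.
MC = 132 - 64q + 6q^2. Setting P = MC and taking the root on the rising branch gives q* = 12.
TR = 228·12 = 2736. TC = 2540 + 432 = 2972. Profit = 2736 − 2972 = -¥236.
That loss of ¥236 beats the ¥2540 the firm would lose by shutting down; producing recovers ¥2304 of fixed cost.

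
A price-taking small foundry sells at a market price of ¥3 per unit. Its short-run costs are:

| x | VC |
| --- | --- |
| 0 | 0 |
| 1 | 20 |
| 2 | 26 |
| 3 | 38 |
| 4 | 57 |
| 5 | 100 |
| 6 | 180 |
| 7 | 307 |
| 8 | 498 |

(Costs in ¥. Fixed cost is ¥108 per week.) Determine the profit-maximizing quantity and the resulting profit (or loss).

x = 0 (shut down); profit = -¥108

Compute π = P·x − TC at each output: x=0: -108; x=1: -125; x=2: -128; x=3: -137; x=4: -153; x=5: -193; x=6: -270; x=7: -394; x=8: -582.
Profit is highest at x = 0. Equivalently, the lowest AVC in the table is 38/3 ≈ ¥12.67 at x = 3, and P = ¥3 falls below it — price never covers variable cost, so the firm shuts down and loses only its fixed cost.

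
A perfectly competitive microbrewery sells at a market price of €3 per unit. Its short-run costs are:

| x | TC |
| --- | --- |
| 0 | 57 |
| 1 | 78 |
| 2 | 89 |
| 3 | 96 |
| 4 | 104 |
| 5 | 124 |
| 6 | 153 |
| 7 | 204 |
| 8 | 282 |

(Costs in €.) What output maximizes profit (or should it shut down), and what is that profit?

Tabulate TR − TC: x=0: -57; x=1: -75; x=2: -83; x=3: -87; x=4: -92; x=5: -109; x=6: -135; x=7: -183; x=8: -258.
Profit is highest at x = 0. Equivalently, the lowest AVC in the table is 47/4 ≈ €11.75 at x = 4, and P = €3 falls below it — price never covers variable cost, so the firm shuts down and loses only its fixed cost.

x = 0 (shut down); profit = -€57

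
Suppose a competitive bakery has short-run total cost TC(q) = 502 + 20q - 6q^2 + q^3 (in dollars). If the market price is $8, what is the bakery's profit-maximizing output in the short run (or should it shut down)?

Shut down

From TC, MC = TC'(q) = 20 - 12q + 3q^2 and AVC = VC/q = 20 - 6q + q^2.
AVC is minimized where dAVC/dq = -6 + 2q = 0, at q = 3; min AVC = 20 - 6·3 + 3^2 = $11.
With P < min AVC ($8 < $11), every unit sold adds to the loss.
Shutting down limits the loss to fixed cost, $502.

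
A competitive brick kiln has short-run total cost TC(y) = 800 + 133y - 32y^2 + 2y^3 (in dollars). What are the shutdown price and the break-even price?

Shutdown price = $5; break-even price = $93

Shutdown price = min AVC. AVC = 133 - 32y + 2y^2, with vertex at y = 8 and minimum $5.
ATC = 800/y + 133 - 32y + 2y^2. Setting dATC/dy = −800/y^2 − 32 + 4y = 0 gives y = 10 (since 4·10^3 − 32·10^2 = 800).
min ATC = 800/10 + 133 − 32·10 + 2·10^2 = $93. That is the break-even price.
For $5 ≤ P < $93 the firm produces at a loss; below $5 it shuts down.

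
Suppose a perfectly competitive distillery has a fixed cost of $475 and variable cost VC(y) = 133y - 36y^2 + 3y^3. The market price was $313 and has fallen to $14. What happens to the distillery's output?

MC = 133 - 72y + 9y^2; the shutdown threshold is min AVC = $25 (at y = 6).
With P = $313 above the shutdown price, P = MC gives y = 10.
At P = $14 < min AVC = $25, price no longer covers variable cost at any output, so the firm shuts down: y = 0.

Output falls from 10 to 0 (the firm shuts down)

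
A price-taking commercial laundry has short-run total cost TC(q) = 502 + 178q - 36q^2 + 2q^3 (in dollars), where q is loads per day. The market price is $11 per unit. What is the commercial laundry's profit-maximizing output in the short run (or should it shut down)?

Shut down

From TC, MC = TC'(q) = 178 - 72q + 6q^2 and AVC = VC/q = 178 - 36q + 2q^2.
AVC is minimized where dAVC/dq = -36 + 4q = 0, at q = 9; min AVC = 178 - 36·9 + 2·9^2 = $16.
P = $11 lies below min AVC = $16; no output level covers variable cost.
The firm minimizes its loss by shutting down and losing only its fixed cost of $502.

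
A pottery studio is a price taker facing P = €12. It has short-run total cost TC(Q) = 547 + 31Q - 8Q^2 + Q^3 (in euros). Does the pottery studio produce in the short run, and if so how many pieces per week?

From TC, MC = TC'(Q) = 31 - 16Q + 3Q^2 and AVC = VC/Q = 31 - 8Q + Q^2.
AVC hits its minimum where MC = AVC, at Q = 4, giving min AVC = 31 - 8·4 + 4^2 = €15.
Since P = €12 < min AVC = €15, price fails to cover variable cost at any output.
Best response: produce nothing and absorb the €547 fixed cost.

Shut down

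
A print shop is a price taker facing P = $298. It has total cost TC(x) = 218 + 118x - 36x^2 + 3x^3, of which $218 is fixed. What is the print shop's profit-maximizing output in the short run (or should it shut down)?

Produce at x = 10

From TC, MC = TC'(x) = 118 - 72x + 9x^2 and AVC = VC/x = 118 - 36x + 3x^2.
AVC is minimized where dAVC/dx = -36 + 6x = 0, at x = 6; min AVC = 118 - 36·6 + 3·6^2 = $10.
Because $298 ≥ $10, revenue can cover variable cost; the firm operates.
Set P = MC: 298 = 118 - 72x + 9x^2 → -180 - 72x + 9x^2 = 0. The roots are x = -2 and x = 10; the profit-maximizing output is on the rising part of MC, so x* = 10.
Check: AVC at x = 10 is $58 ≤ P, so revenue covers variable cost.
Profit = P·x − TC = 298·10 − 798 = $2182.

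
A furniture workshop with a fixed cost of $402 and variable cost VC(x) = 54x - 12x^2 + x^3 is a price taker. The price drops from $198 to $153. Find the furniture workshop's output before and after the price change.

Output falls from 12 to 11

MC = 54 - 24x + 3x^2; the shutdown threshold is min AVC = $18 (at x = 6).
At P = $198 ≥ min AVC, set P = MC on the rising branch: x = 12.
At P = $153 ≥ min AVC, set P = MC: x = 11. The firm stays open but cuts output.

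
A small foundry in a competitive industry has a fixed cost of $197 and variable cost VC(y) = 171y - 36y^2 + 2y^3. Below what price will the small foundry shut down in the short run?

The shutdown price is the minimum of AVC. VC = 171y - 36y^2 + 2y^3, so AVC = 171 - 36y + 2y^2.
At the minimum of AVC, MC = AVC. MC = 171 - 72y + 6y^2; setting MC = AVC gives 4y^2 - 36y = 0, so y = 9. min AVC = 9.
For P < $9 the firm produces nothing.

$9 per unit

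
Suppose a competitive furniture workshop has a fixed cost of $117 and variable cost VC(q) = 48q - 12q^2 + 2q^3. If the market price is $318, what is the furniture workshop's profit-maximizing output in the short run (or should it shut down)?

Produce at q = 9

Variable cost is VC = 48q - 12q^2 + 2q^3, so AVC = VC/q = 48 - 12q + 2q^2 and MC = dTC/dq = 48 - 24q + 6q^2.
AVC hits its minimum where MC = AVC, at q = 3, giving min AVC = 48 - 12·3 + 2·3^2 = $30.
Since P = $318 ≥ min AVC = $30, price covers variable cost and the firm should produce.
Solving P = MC: -270 - 24q + 6q^2 = 0 ⇒ q = -5 or 9. On the upward-sloping branch, q* = 9.
Check: AVC at q = 9 is $102 ≤ P, so revenue covers variable cost.
Profit = P·q − TC = 318·9 − 1035 = $1827.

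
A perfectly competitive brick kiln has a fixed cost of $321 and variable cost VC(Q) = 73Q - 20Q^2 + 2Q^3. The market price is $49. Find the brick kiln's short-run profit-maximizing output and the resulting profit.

Profit = -$177 at Q = 6

AVC = 73 - 20Q + 2Q^2; min AVC = $23 at Q = 5. Since P = $49 ≥ min AVC, the firm produces.
MC = 73 - 40Q + 6Q^2. Setting P = MC and taking the root on the rising branch gives Q* = 6.
TR = 49·6 = 294. TC = 321 + 150 = 471. Profit = 294 − 471 = -$177.
That loss of $177 beats the $321 the firm would lose by shutting down; producing recovers $144 of fixed cost.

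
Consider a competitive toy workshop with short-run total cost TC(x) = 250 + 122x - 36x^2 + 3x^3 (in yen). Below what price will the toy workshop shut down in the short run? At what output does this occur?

Short-run supply begins at min AVC. From VC = 122x - 36x^2 + 3x^3, AVC = 122 - 36x + 3x^2.
At the minimum of AVC, MC = AVC. MC = 122 - 72x + 9x^2; setting MC = AVC gives 6x^2 - 36x = 0, so x = 6. min AVC = 14.
For P < ¥14 the firm produces nothing.

¥14 per unit, at x = 6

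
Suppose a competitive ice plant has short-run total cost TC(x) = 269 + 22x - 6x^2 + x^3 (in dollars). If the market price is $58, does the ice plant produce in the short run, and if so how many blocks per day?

Variable cost is VC = 22x - 6x^2 + x^3, so AVC = VC/x = 22 - 6x + x^2 and MC = dTC/dx = 22 - 12x + 3x^2.
The AVC parabola has its vertex at x = 6/2 = 3, where AVC = 22 - 6·3 + 3^2 = $13.
Because $58 ≥ $13, revenue can cover variable cost; the firm operates.
Solving P = MC: -36 - 12x + 3x^2 = 0 ⇒ x = -2 or 6. On the upward-sloping branch, x* = 6.
Check: AVC at x = 6 is $22 ≤ P, so revenue covers variable cost.
Profit = P·x − TC = 58·6 − 401 = -$53, a loss, but smaller than the $269 fixed cost the firm would lose by shutting down.

Produce at x = 6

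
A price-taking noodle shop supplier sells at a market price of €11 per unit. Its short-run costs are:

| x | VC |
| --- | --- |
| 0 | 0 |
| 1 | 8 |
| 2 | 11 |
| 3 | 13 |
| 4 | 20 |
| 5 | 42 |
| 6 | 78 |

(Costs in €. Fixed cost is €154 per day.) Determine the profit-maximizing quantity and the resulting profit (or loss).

Profit at each row (π = 11x − TC): x=0: -154; x=1: -151; x=2: -143; x=3: -134; x=4: -130; x=5: -141; x=6: -166.
Profit is maximized at x = 4. AVC there is 20/4 = €5 ≤ P, so producing beats shutting down (which would give -€154).

x = 4; profit = -€130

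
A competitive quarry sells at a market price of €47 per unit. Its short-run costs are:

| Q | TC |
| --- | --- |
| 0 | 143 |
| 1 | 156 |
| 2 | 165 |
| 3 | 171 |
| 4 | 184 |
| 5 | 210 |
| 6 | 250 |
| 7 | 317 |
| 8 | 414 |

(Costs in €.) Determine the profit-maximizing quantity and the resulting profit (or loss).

Q = 6; profit = €32

Profit at each row (π = 47Q − TC): Q=0: -143; Q=1: -109; Q=2: -71; Q=3: -30; Q=4: 4; Q=5: 25; Q=6: 32; Q=7: 12; Q=8: -38.
Profit is maximized at Q = 6. AVC there is 107/6 = €17.83 ≤ P, so producing beats shutting down (which would give -€143).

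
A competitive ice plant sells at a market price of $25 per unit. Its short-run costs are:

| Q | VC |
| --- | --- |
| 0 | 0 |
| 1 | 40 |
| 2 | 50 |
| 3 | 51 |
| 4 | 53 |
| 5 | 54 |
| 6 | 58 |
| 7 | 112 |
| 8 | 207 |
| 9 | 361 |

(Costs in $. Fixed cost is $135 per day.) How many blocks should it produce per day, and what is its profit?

Q = 6; profit = -$43

Tabulate TR − TC: Q=0: -135; Q=1: -150; Q=2: -135; Q=3: -111; Q=4: -88; Q=5: -64; Q=6: -43; Q=7: -72; Q=8: -142; Q=9: -271.
Profit is maximized at Q = 6. AVC there is 58/6 = $9.67 ≤ P, so producing beats shutting down (which would give -$135).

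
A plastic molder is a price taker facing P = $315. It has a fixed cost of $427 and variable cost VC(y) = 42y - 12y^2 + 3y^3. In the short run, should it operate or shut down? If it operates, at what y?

Produce at y = 7

Strip out fixed cost: VC = 42y - 12y^2 + 3y^3. Then AVC = 42 - 12y + 3y^2 and MC = 42 - 24y + 9y^2.
AVC is minimized where dAVC/dy = -12 + 6y = 0, at y = 2; min AVC = 42 - 12·2 + 3·2^2 = $30.
Because $315 ≥ $30, revenue can cover variable cost; the firm operates.
Solving P = MC: -273 - 24y + 9y^2 = 0 ⇒ y = -13/3 or 7. On the upward-sloping branch, y* = 7.
Check: AVC at y = 7 is $105 ≤ P, so revenue covers variable cost.
Profit = P·y − TC = 315·7 − 1162 = $1043.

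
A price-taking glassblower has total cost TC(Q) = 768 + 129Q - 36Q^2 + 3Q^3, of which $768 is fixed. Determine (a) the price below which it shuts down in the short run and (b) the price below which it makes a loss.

Shutdown price = min AVC. AVC = 129 - 36Q + 3Q^2, with vertex at Q = 6 and minimum $21.
ATC = 768/Q + 129 - 36Q + 3Q^2. Setting dATC/dQ = −768/Q^2 − 36 + 6Q = 0 gives Q = 8 (since 6·8^3 − 36·8^2 = 768).
min ATC = 768/8 + 129 − 36·8 + 3·8^2 = $129. That is the break-even price.
For $21 ≤ P < $129 the firm produces at a loss; below $21 it shuts down.

Shutdown price = $21; break-even price = $129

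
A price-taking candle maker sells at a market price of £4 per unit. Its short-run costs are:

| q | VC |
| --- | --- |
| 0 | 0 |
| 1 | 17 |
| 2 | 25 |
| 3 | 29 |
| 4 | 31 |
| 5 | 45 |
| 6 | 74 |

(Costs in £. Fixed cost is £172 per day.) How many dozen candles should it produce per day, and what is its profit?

Compute π = P·q − TC at each output: q=0: -172; q=1: -185; q=2: -189; q=3: -189; q=4: -187; q=5: -197; q=6: -222.
Profit is highest at q = 0. Equivalently, the lowest AVC in the table is 31/4 ≈ £7.75 at q = 4, and P = £4 falls below it — price never covers variable cost, so the firm shuts down and loses only its fixed cost.

q = 0 (shut down); profit = -£172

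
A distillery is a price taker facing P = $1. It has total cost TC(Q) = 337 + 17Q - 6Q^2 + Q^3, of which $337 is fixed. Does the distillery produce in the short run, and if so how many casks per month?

Shut down

From TC, MC = TC'(Q) = 17 - 12Q + 3Q^2 and AVC = VC/Q = 17 - 6Q + Q^2.
AVC hits its minimum where MC = AVC, at Q = 3, giving min AVC = 17 - 6·3 + 3^2 = $8.
Since P = $1 < min AVC = $8, price fails to cover variable cost at any output.
The firm minimizes its loss by shutting down and losing only its fixed cost of $337.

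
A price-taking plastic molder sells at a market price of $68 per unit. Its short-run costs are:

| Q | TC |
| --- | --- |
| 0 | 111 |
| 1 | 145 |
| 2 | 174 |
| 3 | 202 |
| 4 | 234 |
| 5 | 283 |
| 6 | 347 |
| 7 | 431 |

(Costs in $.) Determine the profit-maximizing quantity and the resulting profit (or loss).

Compute π = P·Q − TC at each output: Q=0: -111; Q=1: -77; Q=2: -38; Q=3: 2; Q=4: 38; Q=5: 57; Q=6: 61; Q=7: 45.
Profit is maximized at Q = 6. AVC there is 236/6 = $39.33 ≤ P, so producing beats shutting down (which would give -$111).

Q = 6; profit = $61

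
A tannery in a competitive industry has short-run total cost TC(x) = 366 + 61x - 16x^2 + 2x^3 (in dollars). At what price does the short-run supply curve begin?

The firm shuts down when price falls below the minimum of average variable cost. AVC = VC/x = 61 - 16x + 2x^2.
At the minimum of AVC, MC = AVC. MC = 61 - 32x + 6x^2; setting MC = AVC gives 4x^2 - 16x = 0, so x = 4. min AVC = 29.
The firm shuts down for any P below $29.

$29 per unit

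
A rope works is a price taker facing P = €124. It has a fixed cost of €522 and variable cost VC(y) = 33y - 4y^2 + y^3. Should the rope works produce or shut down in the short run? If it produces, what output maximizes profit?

Produce at y = 7

Strip out fixed cost: VC = 33y - 4y^2 + y^3. Then AVC = 33 - 4y + y^2 and MC = 33 - 8y + 3y^2.
AVC hits its minimum where MC = AVC, at y = 2, giving min AVC = 33 - 4·2 + 2^2 = €29.
Because €124 ≥ €29, revenue can cover variable cost; the firm operates.
P = MC gives -91 - 8y + 3y^2 = 0, with roots -13/3 and 7. Take the larger (rising MC): y* = 7.
Check: AVC at y = 7 is €54 ≤ P, so revenue covers variable cost.
Profit = P·y − TC = 124·7 − 900 = -€32, a loss, but smaller than the €522 fixed cost the firm would lose by shutting down.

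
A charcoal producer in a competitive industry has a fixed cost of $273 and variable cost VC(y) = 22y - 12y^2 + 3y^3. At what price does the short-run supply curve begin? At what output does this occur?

$10 per unit, at y = 2

The firm shuts down when price falls below the minimum of average variable cost. AVC = VC/y = 22 - 12y + 3y^2.
dAVC/dy = -12 + 6y = 0 gives y = 2. min AVC = 22 - 12·2 + 3·2^2 = 10.
For P < $10 the firm produces nothing.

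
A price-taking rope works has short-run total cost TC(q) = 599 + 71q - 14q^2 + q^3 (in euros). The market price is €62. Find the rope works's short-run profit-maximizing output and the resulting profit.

Profit = -€275 at q = 9

AVC = 71 - 14q + q^2; min AVC = €22 at q = 7. Since P = €62 ≥ min AVC, the firm produces.
MC = 71 - 28q + 3q^2. Setting P = MC and taking the root on the rising branch gives q* = 9.
TR = 62·9 = 558. TC = 599 + 234 = 833. Profit = 558 − 833 = -€275.
By producing, the firm covers all variable cost plus €324 of fixed cost; shutting down would lose the full €599.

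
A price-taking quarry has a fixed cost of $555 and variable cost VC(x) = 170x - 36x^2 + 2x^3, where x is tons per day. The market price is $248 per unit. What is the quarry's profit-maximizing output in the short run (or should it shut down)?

Produce at x = 13

From TC, MC = TC'(x) = 170 - 72x + 6x^2 and AVC = VC/x = 170 - 36x + 2x^2.
AVC is minimized where dAVC/dx = -36 + 4x = 0, at x = 9; min AVC = 170 - 36·9 + 2·9^2 = $8.
Since P = $248 ≥ min AVC = $8, price covers variable cost and the firm should produce.
Set P = MC: 248 = 170 - 72x + 6x^2 → -78 - 72x + 6x^2 = 0. The roots are x = -1 and x = 13; the profit-maximizing output is on the rising part of MC, so x* = 13.
Check: AVC at x = 13 is $40 ≤ P, so revenue covers variable cost.
Profit = P·x − TC = 248·13 − 1075 = $2149.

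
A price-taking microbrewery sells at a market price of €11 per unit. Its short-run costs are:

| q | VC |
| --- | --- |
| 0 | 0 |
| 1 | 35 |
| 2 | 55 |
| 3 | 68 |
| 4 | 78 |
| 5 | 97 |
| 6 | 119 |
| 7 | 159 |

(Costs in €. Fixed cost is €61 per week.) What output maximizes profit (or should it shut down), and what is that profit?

q = 0 (shut down); profit = -€61

Tabulate TR − TC: q=0: -61; q=1: -85; q=2: -94; q=3: -96; q=4: -95; q=5: -103; q=6: -114; q=7: -143.
Profit is highest at q = 0. Equivalently, the lowest AVC in the table is 97/5 ≈ €19.40 at q = 5, and P = €11 falls below it — price never covers variable cost, so the firm shuts down and loses only its fixed cost.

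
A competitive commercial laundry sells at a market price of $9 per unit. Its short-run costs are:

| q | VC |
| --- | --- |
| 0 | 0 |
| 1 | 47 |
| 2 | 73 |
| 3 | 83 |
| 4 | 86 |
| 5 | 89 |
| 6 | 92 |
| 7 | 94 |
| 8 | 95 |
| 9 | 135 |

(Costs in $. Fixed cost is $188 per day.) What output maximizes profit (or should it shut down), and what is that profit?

Compute π = P·q − TC at each output: q=0: -188; q=1: -226; q=2: -243; q=3: -244; q=4: -238; q=5: -232; q=6: -226; q=7: -219; q=8: -211; q=9: -242.
Profit is highest at q = 0. Equivalently, the lowest AVC in the table is 95/8 ≈ $11.88 at q = 8, and P = $9 falls below it — price never covers variable cost, so the firm shuts down and loses only its fixed cost.

q = 0 (shut down); profit = -$188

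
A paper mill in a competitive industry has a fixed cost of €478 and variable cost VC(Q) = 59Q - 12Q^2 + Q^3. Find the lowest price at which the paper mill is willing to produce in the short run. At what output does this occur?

Short-run supply begins at min AVC. From VC = 59Q - 12Q^2 + Q^3, AVC = 59 - 12Q + Q^2.
At the minimum of AVC, MC = AVC. MC = 59 - 24Q + 3Q^2; setting MC = AVC gives 2Q^2 - 12Q = 0, so Q = 6. min AVC = 23.
For P < €23 the firm produces nothing.

€23 per unit, at Q = 6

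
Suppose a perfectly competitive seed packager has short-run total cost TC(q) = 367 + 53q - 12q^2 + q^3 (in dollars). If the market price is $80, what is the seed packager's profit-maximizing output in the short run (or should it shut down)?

Strip out fixed cost: VC = 53q - 12q^2 + q^3. Then AVC = 53 - 12q + q^2 and MC = 53 - 24q + 3q^2.
The AVC parabola has its vertex at q = 12/2 = 6, where AVC = 53 - 12·6 + 6^2 = $17.
Since P = $80 ≥ min AVC = $17, price covers variable cost and the firm should produce.
Solving P = MC: -27 - 24q + 3q^2 = 0 ⇒ q = -1 or 9. On the upward-sloping branch, q* = 9.
Check: AVC at q = 9 is $26 ≤ P, so revenue covers variable cost.
Profit = P·q − TC = 80·9 − 601 = $119.

Produce at q = 9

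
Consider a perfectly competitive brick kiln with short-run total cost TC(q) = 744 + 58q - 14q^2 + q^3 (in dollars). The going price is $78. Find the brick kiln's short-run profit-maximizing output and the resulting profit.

AVC = 58 - 14q + q^2 has its minimum $9 at q = 7; price $78 clears that bar, so the firm operates.
MC = 58 - 28q + 3q^2. Setting P = MC and taking the root on the rising branch gives q* = 10.
TR = 78·10 = 780. TC = 744 + 180 = 924. Profit = 780 − 924 = -$144.
That loss of $144 beats the $744 the firm would lose by shutting down; producing recovers $600 of fixed cost.

Profit = -$144 at q = 10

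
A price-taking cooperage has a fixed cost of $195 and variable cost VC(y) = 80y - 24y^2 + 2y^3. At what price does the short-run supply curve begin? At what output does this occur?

$8 per unit, at y = 6

The shutdown price is the minimum of AVC. VC = 80y - 24y^2 + 2y^3, so AVC = 80 - 24y + 2y^2.
At the minimum of AVC, MC = AVC. MC = 80 - 48y + 6y^2; setting MC = AVC gives 4y^2 - 24y = 0, so y = 6. min AVC = 8.
The firm shuts down for any P below $8.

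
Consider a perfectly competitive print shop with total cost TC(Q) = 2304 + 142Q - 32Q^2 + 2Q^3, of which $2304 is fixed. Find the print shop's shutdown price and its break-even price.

Shutdown price = $14; break-even price = $238

AVC = 142 - 32Q + 2Q^2; minimized at Q = 8, giving min AVC = $14. That is the shutdown price.
ATC = 2304/Q + 142 - 32Q + 2Q^2. Setting dATC/dQ = −2304/Q^2 − 32 + 4Q = 0 gives Q = 12 (since 4·12^3 − 32·12^2 = 2304).
min ATC = 2304/12 + 142 − 32·12 + 2·12^2 = $238. That is the break-even price.
For $14 ≤ P < $238 the firm produces at a loss; below $14 it shuts down.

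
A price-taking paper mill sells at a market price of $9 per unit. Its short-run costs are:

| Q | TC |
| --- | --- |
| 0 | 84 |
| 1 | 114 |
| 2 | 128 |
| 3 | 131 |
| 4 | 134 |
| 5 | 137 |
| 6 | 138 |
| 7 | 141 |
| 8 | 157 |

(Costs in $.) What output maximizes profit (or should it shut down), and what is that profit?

Q = 7; profit = -$78

Compute π = P·Q − TC at each output: Q=0: -84; Q=1: -105; Q=2: -110; Q=3: -104; Q=4: -98; Q=5: -92; Q=6: -84; Q=7: -78; Q=8: -85.
Profit is maximized at Q = 7. AVC there is 57/7 = $8.14 ≤ P, so producing beats shutting down (which would give -$84).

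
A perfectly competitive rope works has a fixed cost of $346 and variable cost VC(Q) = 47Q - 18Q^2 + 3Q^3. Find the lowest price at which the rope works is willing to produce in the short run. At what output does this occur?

$20 per unit, at Q = 3

Short-run supply begins at min AVC. From VC = 47Q - 18Q^2 + 3Q^3, AVC = 47 - 18Q + 3Q^2.
dAVC/dQ = -18 + 6Q = 0 gives Q = 3. min AVC = 47 - 18·3 + 3·3^2 = 20.
For P < $20 the firm produces nothing.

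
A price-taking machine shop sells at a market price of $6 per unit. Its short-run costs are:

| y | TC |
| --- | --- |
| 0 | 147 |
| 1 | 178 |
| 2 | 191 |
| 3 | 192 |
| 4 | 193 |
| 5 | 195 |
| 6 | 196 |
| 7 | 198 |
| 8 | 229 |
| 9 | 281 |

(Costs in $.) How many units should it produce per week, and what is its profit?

y = 0 (shut down); profit = -$147

Compute π = P·y − TC at each output: y=0: -147; y=1: -172; y=2: -179; y=3: -174; y=4: -169; y=5: -165; y=6: -160; y=7: -156; y=8: -181; y=9: -227.
Profit is highest at y = 0. Equivalently, the lowest AVC in the table is 51/7 ≈ $7.29 at y = 7, and P = $6 falls below it — price never covers variable cost, so the firm shuts down and loses only its fixed cost.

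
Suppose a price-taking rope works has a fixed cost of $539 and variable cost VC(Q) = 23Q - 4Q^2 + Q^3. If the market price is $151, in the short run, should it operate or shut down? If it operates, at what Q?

Produce at Q = 8

Variable cost is VC = 23Q - 4Q^2 + Q^3, so AVC = VC/Q = 23 - 4Q + Q^2 and MC = dTC/dQ = 23 - 8Q + 3Q^2.
The AVC parabola has its vertex at Q = 4/2 = 2, where AVC = 23 - 4·2 + 2^2 = $19.
Since P = $151 ≥ min AVC = $19, price covers variable cost and the firm should produce.
Solving P = MC: -128 - 8Q + 3Q^2 = 0 ⇒ Q = -16/3 or 8. On the upward-sloping branch, Q* = 8.
Check: AVC at Q = 8 is $55 ≤ P, so revenue covers variable cost.
Profit = P·Q − TC = 151·8 − 979 = $229.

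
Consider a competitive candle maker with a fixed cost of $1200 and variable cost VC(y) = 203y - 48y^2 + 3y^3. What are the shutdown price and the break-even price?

Shutdown price = $11; break-even price = $143

Shutdown price = min AVC. AVC = 203 - 48y + 3y^2, with vertex at y = 8 and minimum $11.
ATC = 1200/y + 203 - 48y + 3y^2. Setting dATC/dy = −1200/y^2 − 48 + 6y = 0 gives y = 10 (since 6·10^3 − 48·10^2 = 1200).
min ATC = 1200/10 + 203 − 48·10 + 3·10^2 = $143. That is the break-even price.
Between these two prices the firm operates at a loss; above $143 it earns a profit.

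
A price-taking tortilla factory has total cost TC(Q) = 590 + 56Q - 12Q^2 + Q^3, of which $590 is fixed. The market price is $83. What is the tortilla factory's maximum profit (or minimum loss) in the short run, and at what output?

Profit = -$104 at Q = 9

AVC = 56 - 12Q + Q^2; min AVC = $20 at Q = 6. Since P = $83 ≥ min AVC, the firm produces.
With MC = 56 - 24Q + 3Q^2, P = MC on the upward-sloping part at Q* = 9.
TR = 83·9 = 747. TC = 590 + 261 = 851. Profit = 747 − 851 = -$104.
By producing, the firm covers all variable cost plus $486 of fixed cost; shutting down would lose the full $590.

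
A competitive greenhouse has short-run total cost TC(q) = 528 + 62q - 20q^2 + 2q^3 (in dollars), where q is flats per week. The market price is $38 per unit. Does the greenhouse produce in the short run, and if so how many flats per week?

Produce at q = 6

Strip out fixed cost: VC = 62q - 20q^2 + 2q^3. Then AVC = 62 - 20q + 2q^2 and MC = 62 - 40q + 6q^2.
The AVC parabola has its vertex at q = 20/4 = 5, where AVC = 62 - 20·5 + 2·5^2 = $12.
Since P = $38 ≥ min AVC = $12, price covers variable cost and the firm should produce.
Solving P = MC: 24 - 40q + 6q^2 = 0 ⇒ q = 2/3 or 6. On the upward-sloping branch, q* = 6.
Check: AVC at q = 6 is $14 ≤ P, so revenue covers variable cost.
Profit = P·q − TC = 38·6 − 612 = -$384, a loss, but smaller than the $528 fixed cost the firm would lose by shutting down.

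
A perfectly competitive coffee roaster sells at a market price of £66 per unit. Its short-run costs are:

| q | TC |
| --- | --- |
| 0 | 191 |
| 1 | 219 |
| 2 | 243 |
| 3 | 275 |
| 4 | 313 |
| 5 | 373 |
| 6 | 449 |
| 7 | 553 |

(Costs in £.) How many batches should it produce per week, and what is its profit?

q = 5; profit = -£43

Tabulate TR − TC: q=0: -191; q=1: -153; q=2: -111; q=3: -77; q=4: -49; q=5: -43; q=6: -53; q=7: -91.
Profit is maximized at q = 5. AVC there is 182/5 = £36.40 ≤ P, so producing beats shutting down (which would give -£191).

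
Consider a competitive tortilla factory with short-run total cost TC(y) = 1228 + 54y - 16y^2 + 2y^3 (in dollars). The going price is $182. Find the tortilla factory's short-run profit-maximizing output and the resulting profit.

Profit = -$204 at y = 8

AVC = 54 - 16y + 2y^2; min AVC = $22 at y = 4. Since P = $182 ≥ min AVC, the firm produces.
MC = 54 - 32y + 6y^2. Setting P = MC and taking the root on the rising branch gives y* = 8.
TR = 182·8 = 1456. TC = 1228 + 432 = 1660. Profit = 1456 − 1660 = -$204.
By producing, the firm covers all variable cost plus $1024 of fixed cost; shutting down would lose the full $1228.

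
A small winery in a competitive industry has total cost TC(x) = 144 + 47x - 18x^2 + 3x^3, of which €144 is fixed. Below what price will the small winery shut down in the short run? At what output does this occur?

Short-run supply begins at min AVC. From VC = 47x - 18x^2 + 3x^3, AVC = 47 - 18x + 3x^2.
dAVC/dx = -18 + 6x = 0 gives x = 3. min AVC = 47 - 18·3 + 3·3^2 = 20.
So the shutdown price is €20.

€20 per unit, at x = 3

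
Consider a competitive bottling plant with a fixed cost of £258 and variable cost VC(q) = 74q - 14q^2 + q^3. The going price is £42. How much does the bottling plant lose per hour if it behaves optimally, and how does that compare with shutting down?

AVC = 74 - 14q + q^2 has its minimum £25 at q = 7; price £42 clears that bar, so the firm operates.
With MC = 74 - 28q + 3q^2, P = MC on the upward-sloping part at q* = 8.
TR = 42·8 = 336. TC = 258 + 208 = 466. Profit = 336 − 466 = -£130.
That loss of £130 beats the £258 the firm would lose by shutting down; producing recovers £128 of fixed cost.

Profit = -£130 at q = 8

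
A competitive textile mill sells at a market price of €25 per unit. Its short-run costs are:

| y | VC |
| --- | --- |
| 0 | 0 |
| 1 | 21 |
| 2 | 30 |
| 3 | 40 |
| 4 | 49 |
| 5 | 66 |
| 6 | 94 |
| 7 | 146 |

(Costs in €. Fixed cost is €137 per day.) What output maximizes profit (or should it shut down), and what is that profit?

y = 5; profit = -€78

Profit at each row (π = 25y − TC): y=0: -137; y=1: -133; y=2: -117; y=3: -102; y=4: -86; y=5: -78; y=6: -81; y=7: -108.
Profit is maximized at y = 5. AVC there is 66/5 = €13.20 ≤ P, so producing beats shutting down (which would give -€137).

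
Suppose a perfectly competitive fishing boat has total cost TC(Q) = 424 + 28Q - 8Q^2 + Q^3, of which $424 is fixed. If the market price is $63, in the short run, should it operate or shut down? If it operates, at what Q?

Produce at Q = 7

From TC, MC = TC'(Q) = 28 - 16Q + 3Q^2 and AVC = VC/Q = 28 - 8Q + Q^2.
AVC is minimized where dAVC/dQ = -8 + 2Q = 0, at Q = 4; min AVC = 28 - 8·4 + 4^2 = $12.
Because $63 ≥ $12, revenue can cover variable cost; the firm operates.
P = MC gives -35 - 16Q + 3Q^2 = 0, with roots -5/3 and 7. Take the larger (rising MC): Q* = 7.
Check: AVC at Q = 7 is $21 ≤ P, so revenue covers variable cost.
Profit = P·Q − TC = 63·7 − 571 = -$130, a loss, but smaller than the $424 fixed cost the firm would lose by shutting down.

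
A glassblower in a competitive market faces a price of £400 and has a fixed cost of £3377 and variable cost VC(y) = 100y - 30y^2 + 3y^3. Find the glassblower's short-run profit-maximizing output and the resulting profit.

AVC = 100 - 30y + 3y^2 has its minimum £25 at y = 5; price £400 clears that bar, so the firm operates.
With MC = 100 - 60y + 9y^2, P = MC on the upward-sloping part at y* = 10.
TR = 400·10 = 4000. TC = 3377 + 1000 = 4377. Profit = 4000 − 4377 = -£377.
Shutting down would mean losing the fixed cost of £3377, so operating at a loss of £377 is better by £3000.

Profit = -£377 at y = 10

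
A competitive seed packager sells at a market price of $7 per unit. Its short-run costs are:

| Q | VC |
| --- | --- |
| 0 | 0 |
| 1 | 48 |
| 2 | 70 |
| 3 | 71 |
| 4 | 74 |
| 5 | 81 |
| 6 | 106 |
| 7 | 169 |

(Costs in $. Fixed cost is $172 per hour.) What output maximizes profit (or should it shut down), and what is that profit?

Tabulate TR − TC: Q=0: -172; Q=1: -213; Q=2: -228; Q=3: -222; Q=4: -218; Q=5: -218; Q=6: -236; Q=7: -292.
Profit is highest at Q = 0. Equivalently, the lowest AVC in the table is 81/5 ≈ $16.20 at Q = 5, and P = $7 falls below it — price never covers variable cost, so the firm shuts down and loses only its fixed cost.

Q = 0 (shut down); profit = -$172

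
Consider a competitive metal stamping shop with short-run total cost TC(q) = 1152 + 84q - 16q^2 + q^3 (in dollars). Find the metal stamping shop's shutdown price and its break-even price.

Shutdown price = $20; break-even price = $132

Shutdown price = min AVC. AVC = 84 - 16q + q^2, with vertex at q = 8 and minimum $20.
ATC = 1152/q + 84 - 16q + q^2. Setting dATC/dq = −1152/q^2 − 16 + 2q = 0 gives q = 12 (since 2·12^3 − 16·12^2 = 1152).
min ATC = 1152/12 + 84 − 16·12 + 12^2 = $132. That is the break-even price.
Between these two prices the firm operates at a loss; above $132 it earns a profit.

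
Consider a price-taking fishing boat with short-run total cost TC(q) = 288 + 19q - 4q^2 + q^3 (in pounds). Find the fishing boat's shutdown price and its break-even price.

Shutdown price = £15; break-even price = £79

Shutdown price = min AVC. AVC = 19 - 4q + q^2, with vertex at q = 2 and minimum £15.
ATC = 288/q + 19 - 4q + q^2. Setting dATC/dq = −288/q^2 − 4 + 2q = 0 gives q = 6 (since 2·6^3 − 4·6^2 = 288).
min ATC = 288/6 + 19 − 4·6 + 6^2 = £79. That is the break-even price.
For £15 ≤ P < £79 the firm produces at a loss; below £15 it shuts down.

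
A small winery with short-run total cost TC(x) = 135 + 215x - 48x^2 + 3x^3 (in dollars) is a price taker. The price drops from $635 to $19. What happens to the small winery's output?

Output falls from 14 to 0 (the firm shuts down)

AVC = 215 - 48x + 3x^2, minimized at x = 8 where min AVC = $23. MC = 215 - 96x + 9x^2.
With P = $635 above the shutdown price, P = MC gives x = 14.
At P = $19 < min AVC = $23, price no longer covers variable cost at any output, so the firm shuts down: x = 0.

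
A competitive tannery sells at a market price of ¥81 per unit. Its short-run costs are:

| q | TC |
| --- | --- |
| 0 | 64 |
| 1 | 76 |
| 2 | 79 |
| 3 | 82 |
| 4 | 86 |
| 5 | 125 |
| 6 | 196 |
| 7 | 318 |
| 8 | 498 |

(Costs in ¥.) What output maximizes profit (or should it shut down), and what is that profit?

Profit at each row (π = 81q − TC): q=0: -64; q=1: 5; q=2: 83; q=3: 161; q=4: 238; q=5: 280; q=6: 290; q=7: 249; q=8: 150.
Profit is maximized at q = 6. AVC there is 132/6 = ¥22 ≤ P, so producing beats shutting down (which would give -¥64).

q = 6; profit = ¥290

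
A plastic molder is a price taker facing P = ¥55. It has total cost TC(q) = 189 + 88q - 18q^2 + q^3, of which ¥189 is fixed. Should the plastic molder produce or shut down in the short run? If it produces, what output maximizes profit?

Produce at q = 11

Strip out fixed cost: VC = 88q - 18q^2 + q^3. Then AVC = 88 - 18q + q^2 and MC = 88 - 36q + 3q^2.
AVC hits its minimum where MC = AVC, at q = 9, giving min AVC = 88 - 18·9 + 9^2 = ¥7.
Because ¥55 ≥ ¥7, revenue can cover variable cost; the firm operates.
Set P = MC: 55 = 88 - 36q + 3q^2 → 33 - 36q + 3q^2 = 0. The roots are q = 1 and q = 11; the profit-maximizing output is on the rising part of MC, so q* = 11.
Check: AVC at q = 11 is ¥11 ≤ P, so revenue covers variable cost.
Profit = P·q − TC = 55·11 − 310 = ¥295.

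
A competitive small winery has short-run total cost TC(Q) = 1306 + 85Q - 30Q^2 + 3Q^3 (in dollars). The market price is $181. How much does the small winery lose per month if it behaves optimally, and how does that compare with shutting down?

Profit = -$154 at Q = 8

AVC = 85 - 30Q + 3Q^2 has its minimum $10 at Q = 5; price $181 clears that bar, so the firm operates.
MC = 85 - 60Q + 9Q^2. Setting P = MC and taking the root on the rising branch gives Q* = 8.
TR = 181·8 = 1448. TC = 1306 + 296 = 1602. Profit = 1448 − 1602 = -$154.
Shutting down would mean losing the fixed cost of $1306, so operating at a loss of $154 is better by $1152.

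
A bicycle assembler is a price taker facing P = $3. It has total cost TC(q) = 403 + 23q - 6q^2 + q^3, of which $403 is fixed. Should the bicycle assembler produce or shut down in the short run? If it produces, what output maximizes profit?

From TC, MC = TC'(q) = 23 - 12q + 3q^2 and AVC = VC/q = 23 - 6q + q^2.
AVC hits its minimum where MC = AVC, at q = 3, giving min AVC = 23 - 6·3 + 3^2 = $14.
Since P = $3 < min AVC = $14, price fails to cover variable cost at any output.
Shutting down limits the loss to fixed cost, $403.

Shut down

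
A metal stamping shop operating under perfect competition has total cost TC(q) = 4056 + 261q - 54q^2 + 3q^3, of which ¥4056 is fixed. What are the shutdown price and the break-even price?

Shutdown price = min AVC. AVC = 261 - 54q + 3q^2, with vertex at q = 9 and minimum ¥18.
ATC = 4056/q + 261 - 54q + 3q^2. Setting dATC/dq = −4056/q^2 − 54 + 6q = 0 gives q = 13 (since 6·13^3 − 54·13^2 = 4056).
min ATC = 4056/13 + 261 − 54·13 + 3·13^2 = ¥378. That is the break-even price.
For ¥18 ≤ P < ¥378 the firm produces at a loss; below ¥18 it shuts down.

Shutdown price = ¥18; break-even price = ¥378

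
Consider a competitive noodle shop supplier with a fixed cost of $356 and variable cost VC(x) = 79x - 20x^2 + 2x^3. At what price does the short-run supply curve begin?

The shutdown price is the minimum of AVC. VC = 79x - 20x^2 + 2x^3, so AVC = 79 - 20x + 2x^2.
At the minimum of AVC, MC = AVC. MC = 79 - 40x + 6x^2; setting MC = AVC gives 4x^2 - 20x = 0, so x = 5. min AVC = 29.
For P < $29 the firm produces nothing.

$29 per unit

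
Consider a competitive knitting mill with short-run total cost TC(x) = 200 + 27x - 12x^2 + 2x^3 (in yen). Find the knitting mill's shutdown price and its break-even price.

Shutdown price = min AVC. AVC = 27 - 12x + 2x^2, with vertex at x = 3 and minimum ¥9.
ATC = 200/x + 27 - 12x + 2x^2. Setting dATC/dx = −200/x^2 − 12 + 4x = 0 gives x = 5 (since 4·5^3 − 12·5^2 = 200).
min ATC = 200/5 + 27 − 12·5 + 2·5^2 = ¥57. That is the break-even price.
Between these two prices the firm operates at a loss; above ¥57 it earns a profit.

Shutdown price = ¥9; break-even price = ¥57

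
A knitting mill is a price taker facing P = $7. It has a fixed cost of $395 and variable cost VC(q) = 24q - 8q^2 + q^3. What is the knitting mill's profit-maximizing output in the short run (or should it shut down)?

Shut down

Strip out fixed cost: VC = 24q - 8q^2 + q^3. Then AVC = 24 - 8q + q^2 and MC = 24 - 16q + 3q^2.
The AVC parabola has its vertex at q = 8/2 = 4, where AVC = 24 - 8·4 + 4^2 = $8.
With P < min AVC ($7 < $8), every unit sold adds to the loss.
Shutting down limits the loss to fixed cost, $395.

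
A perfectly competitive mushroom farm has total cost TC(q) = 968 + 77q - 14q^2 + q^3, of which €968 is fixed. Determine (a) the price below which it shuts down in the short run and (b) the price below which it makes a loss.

Shutdown price = €28; break-even price = €132

AVC = 77 - 14q + q^2; minimized at q = 7, giving min AVC = €28. That is the shutdown price.
ATC = 968/q + 77 - 14q + q^2. Setting dATC/dq = −968/q^2 − 14 + 2q = 0 gives q = 11 (since 2·11^3 − 14·11^2 = 968).
min ATC = 968/11 + 77 − 14·11 + 11^2 = €132. That is the break-even price.
Between these two prices the firm operates at a loss; above €132 it earns a profit.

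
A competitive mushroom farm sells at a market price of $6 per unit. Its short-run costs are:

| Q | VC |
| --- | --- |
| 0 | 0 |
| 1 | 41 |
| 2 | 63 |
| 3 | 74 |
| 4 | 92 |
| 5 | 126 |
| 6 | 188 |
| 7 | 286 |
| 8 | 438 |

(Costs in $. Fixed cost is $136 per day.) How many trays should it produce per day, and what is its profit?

Q = 0 (shut down); profit = -$136

Compute π = P·Q − TC at each output: Q=0: -136; Q=1: -171; Q=2: -187; Q=3: -192; Q=4: -204; Q=5: -232; Q=6: -288; Q=7: -380; Q=8: -526.
Profit is highest at Q = 0. Equivalently, the lowest AVC in the table is 92/4 ≈ $23 at Q = 4, and P = $6 falls below it — price never covers variable cost, so the firm shuts down and loses only its fixed cost.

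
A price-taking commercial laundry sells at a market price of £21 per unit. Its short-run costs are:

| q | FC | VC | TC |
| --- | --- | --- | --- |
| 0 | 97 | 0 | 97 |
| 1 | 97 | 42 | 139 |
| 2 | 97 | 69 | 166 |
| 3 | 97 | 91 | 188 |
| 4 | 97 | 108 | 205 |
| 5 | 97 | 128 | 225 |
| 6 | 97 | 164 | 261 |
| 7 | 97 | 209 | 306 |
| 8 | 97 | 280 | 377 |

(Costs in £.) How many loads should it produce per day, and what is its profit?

q = 0 (shut down); profit = -£97

Tabulate TR − TC: q=0: -97; q=1: -118; q=2: -124; q=3: -125; q=4: -121; q=5: -120; q=6: -135; q=7: -159; q=8: -209.
Profit is highest at q = 0. Equivalently, the lowest AVC in the table is 128/5 ≈ £25.60 at q = 5, and P = £21 falls below it — price never covers variable cost, so the firm shuts down and loses only its fixed cost.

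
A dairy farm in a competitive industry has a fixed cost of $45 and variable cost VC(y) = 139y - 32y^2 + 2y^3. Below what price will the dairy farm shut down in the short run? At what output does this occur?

$11 per unit, at y = 8

The firm shuts down when price falls below the minimum of average variable cost. AVC = VC/y = 139 - 32y + 2y^2.
At the minimum of AVC, MC = AVC. MC = 139 - 64y + 6y^2; setting MC = AVC gives 4y^2 - 32y = 0, so y = 8. min AVC = 11.
The firm shuts down for any P below $11.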